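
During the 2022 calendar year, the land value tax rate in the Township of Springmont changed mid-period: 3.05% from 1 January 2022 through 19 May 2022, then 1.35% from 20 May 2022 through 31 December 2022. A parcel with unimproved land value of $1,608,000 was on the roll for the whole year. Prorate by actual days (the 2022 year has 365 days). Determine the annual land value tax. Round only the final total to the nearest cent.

$32,118.15

1 January – 19 May 2022: 139 days at 3.05% → $1,608,000 × 3.05% × 139/365 = $18,677.0301
20 May – 31 December 2022: 226 days at 1.35% → $1,608,000 × 1.35% × 226/365 = $13,441.1178
Total = $32,118.1479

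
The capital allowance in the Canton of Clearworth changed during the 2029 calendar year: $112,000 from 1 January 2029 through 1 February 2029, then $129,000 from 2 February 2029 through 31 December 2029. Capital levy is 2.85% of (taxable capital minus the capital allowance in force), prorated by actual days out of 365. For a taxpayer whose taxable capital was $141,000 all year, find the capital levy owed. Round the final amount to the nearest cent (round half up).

1 January – 1 February 2029: 32 days, exemption $112,000 → ($141,000 − $112,000) × 2.85% × 32/365 = $72.4603
2 February – 31 December 2029: 333 days, exemption $129,000 → ($141,000 − $129,000) × 2.85% × 333/365 = $312.0164
Total = $384.4767

$384.48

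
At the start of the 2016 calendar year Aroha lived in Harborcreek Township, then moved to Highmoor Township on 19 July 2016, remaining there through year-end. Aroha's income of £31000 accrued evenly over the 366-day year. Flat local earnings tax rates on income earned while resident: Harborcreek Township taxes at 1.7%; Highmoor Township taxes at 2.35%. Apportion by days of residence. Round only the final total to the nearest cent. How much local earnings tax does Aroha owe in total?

£618.39

Harborcreek Township, 1 January – 18 July 2016: 200 days → £31000 × 1.7% × 200/366 = £287.9781
Highmoor Township, 19 July – 31 December 2016: 166 days → £31000 × 2.35% × 166/366 = £330.4126
Total = £618.3907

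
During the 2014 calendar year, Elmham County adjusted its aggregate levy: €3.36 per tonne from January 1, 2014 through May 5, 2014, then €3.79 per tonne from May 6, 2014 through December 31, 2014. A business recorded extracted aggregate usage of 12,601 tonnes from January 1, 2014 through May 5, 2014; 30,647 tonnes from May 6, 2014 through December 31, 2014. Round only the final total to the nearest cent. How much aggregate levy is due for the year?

January 1 – May 5, 2014: 12,601 tonnes at €3.36/tonne → €42,339.36
May 6 – December 31, 2014: 30,647 tonnes at €3.79/tonne → €116,152.13

€158,491.49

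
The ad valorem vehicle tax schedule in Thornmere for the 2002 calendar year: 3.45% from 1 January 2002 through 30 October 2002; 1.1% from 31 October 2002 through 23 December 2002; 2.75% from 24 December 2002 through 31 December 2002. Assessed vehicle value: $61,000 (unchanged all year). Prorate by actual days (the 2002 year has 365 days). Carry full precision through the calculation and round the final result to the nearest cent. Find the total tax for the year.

$1,883.06

1 January – 30 October 2002: 303 days at 3.45% → $61,000 × 3.45% × 303/365 = $1,747.0233
31 October – 23 December 2002: 54 days at 1.1% → $61,000 × 1.1% × 54/365 = $99.2712
24 December – 31 December 2002: 8 days at 2.75% → $61,000 × 2.75% × 8/365 = $36.7671
Total = $1,883.0616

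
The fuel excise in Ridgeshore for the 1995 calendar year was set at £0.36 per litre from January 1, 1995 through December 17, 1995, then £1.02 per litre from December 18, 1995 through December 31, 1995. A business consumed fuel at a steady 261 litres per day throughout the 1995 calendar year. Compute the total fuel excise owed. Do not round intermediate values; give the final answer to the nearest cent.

£36,707.04

January 1 – December 17, 1995: 351 days × 261 litres/day = 91,611 litres at £0.36/litre → £32,979.96
December 18 – December 31, 1995: 14 days × 261 litres/day = 3,654 litres at £1.02/litre → £3,727.08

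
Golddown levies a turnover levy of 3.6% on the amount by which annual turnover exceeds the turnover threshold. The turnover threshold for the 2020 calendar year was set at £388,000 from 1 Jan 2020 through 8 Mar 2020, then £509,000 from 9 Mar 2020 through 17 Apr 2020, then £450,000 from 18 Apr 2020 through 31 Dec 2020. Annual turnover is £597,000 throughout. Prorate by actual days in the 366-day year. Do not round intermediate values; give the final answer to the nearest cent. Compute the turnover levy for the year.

1 Jan – 8 Mar 2020: 68 days, exemption £388,000 → (£597,000 − £388,000) × 3.6% × 68/366 = £1,397.9016
9 Mar – 17 Apr 2020: 40 days, exemption £509,000 → (£597,000 − £509,000) × 3.6% × 40/366 = £346.2295
18 Apr – 31 Dec 2020: 258 days, exemption £450,000 → (£597,000 − £450,000) × 3.6% × 258/366 = £3,730.4262
Total = £5,474.5574

£5,474.56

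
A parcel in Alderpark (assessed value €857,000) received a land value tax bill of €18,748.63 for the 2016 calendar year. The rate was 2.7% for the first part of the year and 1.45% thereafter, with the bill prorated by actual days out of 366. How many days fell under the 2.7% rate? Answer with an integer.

216 days

Let d = days at the first rate; then 366 − d days at the second rate.
€857,000 × [2.7%·d + 1.45%·(366−d)] / 366 = €18,748.63
Solving gives d = 216, so the new rate took effect on 4 Aug 2016.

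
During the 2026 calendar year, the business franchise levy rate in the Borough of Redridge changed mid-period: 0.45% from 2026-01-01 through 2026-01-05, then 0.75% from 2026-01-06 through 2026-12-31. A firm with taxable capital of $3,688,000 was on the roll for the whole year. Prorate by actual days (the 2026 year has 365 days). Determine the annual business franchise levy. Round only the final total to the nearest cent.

2026-01-01 to 2026-01-05: 5 days at 0.45% → $3,688,000 × 0.45% × 5/365 = $227.3425
2026-01-06 to 2026-12-31: 360 days at 0.75% → $3,688,000 × 0.75% × 360/365 = $27,281.0959
Total = $27,508.4384

$27,508.44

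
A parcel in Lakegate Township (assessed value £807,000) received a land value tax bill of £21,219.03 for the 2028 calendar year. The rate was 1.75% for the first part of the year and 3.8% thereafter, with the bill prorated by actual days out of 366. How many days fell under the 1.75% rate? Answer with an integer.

209 days

Let d = days at the first rate; then 366 − d days at the second rate.
£807,000 × [1.75%·d + 3.8%·(366−d)] / 366 = £21,219.03
Solving gives d = 209, so the new rate took effect on 28 Jul 2028.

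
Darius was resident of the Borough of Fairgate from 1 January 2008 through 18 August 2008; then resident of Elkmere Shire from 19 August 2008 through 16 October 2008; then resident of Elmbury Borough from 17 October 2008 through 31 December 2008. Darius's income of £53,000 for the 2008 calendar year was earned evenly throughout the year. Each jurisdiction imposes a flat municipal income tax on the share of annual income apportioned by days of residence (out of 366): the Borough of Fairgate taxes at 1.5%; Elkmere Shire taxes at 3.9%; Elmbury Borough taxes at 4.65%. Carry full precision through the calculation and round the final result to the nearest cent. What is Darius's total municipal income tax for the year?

£1,346.72

The Borough of Fairgate, 1 January – 18 August 2008: 231 days → £53,000 × 1.5% × 231/366 = £501.7623
Elkmere Shire, 19 August – 16 October 2008: 59 days → £53,000 × 3.9% × 59/366 = £333.2049
Elmbury Borough, 17 October – 31 December 2008: 76 days → £53,000 × 4.65% × 76/366 = £511.7541
Total = £1,346.7213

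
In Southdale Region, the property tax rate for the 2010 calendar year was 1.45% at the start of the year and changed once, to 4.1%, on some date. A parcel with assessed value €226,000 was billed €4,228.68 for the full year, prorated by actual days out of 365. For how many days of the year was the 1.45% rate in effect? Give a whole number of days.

307 days

Let d = days at the first rate; then 365 − d days at the second rate.
€226,000 × [1.45%·d + 4.1%·(365−d)] / 365 = €4,228.68
Solving gives d = 307, so the new rate took effect on 4 Nov 2010.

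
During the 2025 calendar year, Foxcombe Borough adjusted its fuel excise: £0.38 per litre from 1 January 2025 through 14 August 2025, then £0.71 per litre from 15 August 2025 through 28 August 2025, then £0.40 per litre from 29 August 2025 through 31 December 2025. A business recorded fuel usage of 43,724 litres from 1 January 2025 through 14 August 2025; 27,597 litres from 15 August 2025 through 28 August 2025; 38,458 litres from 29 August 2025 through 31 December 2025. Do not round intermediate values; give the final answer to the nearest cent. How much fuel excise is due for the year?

£51,592.19

1 January – 14 August 2025: 43,724 litres at £0.38/litre → £16,615.12
15 August – 28 August 2025: 27,597 litres at £0.71/litre → £19,593.87
29 August – 31 December 2025: 38,458 litres at £0.40/litre → £15,383.20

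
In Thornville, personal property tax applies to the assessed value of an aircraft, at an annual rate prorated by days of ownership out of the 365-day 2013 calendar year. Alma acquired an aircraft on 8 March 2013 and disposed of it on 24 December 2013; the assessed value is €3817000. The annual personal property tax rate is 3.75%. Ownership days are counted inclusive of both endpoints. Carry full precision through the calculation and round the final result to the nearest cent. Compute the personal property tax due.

Days held (8 March – 24 December 2013): 292 out of 365
Tax = €3817000 × 3.75% × 292/365 = €114510.0000

€114510.00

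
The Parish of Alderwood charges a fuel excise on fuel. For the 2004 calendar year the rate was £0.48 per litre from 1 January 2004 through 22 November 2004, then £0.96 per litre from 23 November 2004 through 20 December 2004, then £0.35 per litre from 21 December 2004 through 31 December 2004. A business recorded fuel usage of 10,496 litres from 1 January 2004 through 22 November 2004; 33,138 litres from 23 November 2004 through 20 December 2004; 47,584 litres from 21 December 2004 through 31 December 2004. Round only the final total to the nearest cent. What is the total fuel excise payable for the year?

£53,504.96

1 January – 22 November 2004: 10,496 litres at £0.48/litre → £5,038.08
23 November – 20 December 2004: 33,138 litres at £0.96/litre → £31,812.48
21 December – 31 December 2004: 47,584 litres at £0.35/litre → £16,654.40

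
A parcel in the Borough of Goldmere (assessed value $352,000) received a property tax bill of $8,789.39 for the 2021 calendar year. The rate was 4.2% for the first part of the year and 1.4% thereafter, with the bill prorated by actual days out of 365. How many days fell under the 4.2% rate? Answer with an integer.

Let d = days at the first rate; then 365 − d days at the second rate.
$352,000 × [4.2%·d + 1.4%·(365−d)] / 365 = $8,789.39
Solving gives d = 143, so the new rate took effect on 24 May 2021.

143 days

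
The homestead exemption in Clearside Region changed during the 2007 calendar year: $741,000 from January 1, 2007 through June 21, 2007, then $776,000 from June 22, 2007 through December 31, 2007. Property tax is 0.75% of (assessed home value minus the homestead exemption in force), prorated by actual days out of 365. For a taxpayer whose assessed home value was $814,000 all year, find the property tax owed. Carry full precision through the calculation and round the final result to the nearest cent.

January 1 – June 21, 2007: 172 days, exemption $741,000 → ($814,000 − $741,000) × 0.75% × 172/365 = $258.0000
June 22 – December 31, 2007: 193 days, exemption $776,000 → ($814,000 − $776,000) × 0.75% × 193/365 = $150.6986
Total = $408.6986

$408.70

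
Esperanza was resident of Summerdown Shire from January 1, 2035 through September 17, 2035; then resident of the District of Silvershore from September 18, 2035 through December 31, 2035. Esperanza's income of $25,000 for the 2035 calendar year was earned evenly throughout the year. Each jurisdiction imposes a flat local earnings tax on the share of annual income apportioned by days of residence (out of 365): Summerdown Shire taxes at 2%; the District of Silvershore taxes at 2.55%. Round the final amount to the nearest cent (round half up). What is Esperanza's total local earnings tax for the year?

Summerdown Shire, January 1 – September 17, 2035: 260 days → $25,000 × 2% × 260/365 = $356.1644
The District of Silvershore, September 18 – December 31, 2035: 105 days → $25,000 × 2.55% × 105/365 = $183.3904
Total = $539.5548

$539.55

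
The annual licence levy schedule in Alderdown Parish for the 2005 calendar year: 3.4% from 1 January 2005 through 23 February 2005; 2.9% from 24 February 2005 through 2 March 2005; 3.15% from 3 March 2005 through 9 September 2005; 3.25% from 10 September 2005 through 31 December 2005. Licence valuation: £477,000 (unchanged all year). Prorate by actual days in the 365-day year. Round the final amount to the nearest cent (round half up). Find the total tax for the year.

1 January – 23 February 2005: 54 days at 3.4% → £477,000 × 3.4% × 54/365 = £2,399.3753
24 February – 2 March 2005: 7 days at 2.9% → £477,000 × 2.9% × 7/365 = £265.2904
3 March – 9 September 2005: 191 days at 3.15% → £477,000 × 3.15% × 191/365 = £7,862.6589
10 September – 31 December 2005: 113 days at 3.25% → £477,000 × 3.25% × 113/365 = £4,799.4041
Total = £15,326.7288

£15,326.73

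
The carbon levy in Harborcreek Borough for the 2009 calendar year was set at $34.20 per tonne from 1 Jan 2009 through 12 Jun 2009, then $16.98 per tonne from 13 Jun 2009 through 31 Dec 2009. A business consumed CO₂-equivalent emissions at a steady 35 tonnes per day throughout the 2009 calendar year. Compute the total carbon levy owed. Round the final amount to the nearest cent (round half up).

$315159.60

1 Jan – 12 Jun 2009: 163 days × 35 tonnes/day = 5,705 tonnes at $34.20/tonne → $195111.00
13 Jun – 31 Dec 2009: 202 days × 35 tonnes/day = 7,070 tonnes at $16.98/tonne → $120048.60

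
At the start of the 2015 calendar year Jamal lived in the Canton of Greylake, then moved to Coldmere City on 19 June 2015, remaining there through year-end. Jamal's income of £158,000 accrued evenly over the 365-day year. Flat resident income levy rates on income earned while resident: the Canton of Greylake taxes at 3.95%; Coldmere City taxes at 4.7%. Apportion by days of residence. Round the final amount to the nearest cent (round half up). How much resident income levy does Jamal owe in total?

£6,877.33

The Canton of Greylake, 1 January – 18 June 2015: 169 days → £158,000 × 3.95% × 169/365 = £2,889.6685
Coldmere City, 19 June – 31 December 2015: 196 days → £158,000 × 4.7% × 196/365 = £3,987.6603
Total = £6,877.3288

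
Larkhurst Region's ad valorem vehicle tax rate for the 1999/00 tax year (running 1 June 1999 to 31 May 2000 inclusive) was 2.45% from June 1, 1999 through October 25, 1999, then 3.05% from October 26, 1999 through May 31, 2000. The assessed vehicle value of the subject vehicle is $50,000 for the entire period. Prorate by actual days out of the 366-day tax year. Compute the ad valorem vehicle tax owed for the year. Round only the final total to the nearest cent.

$1,404.51

June 1 – October 25, 1999: 147 days at 2.45% → $50,000 × 2.45% × 147/366 = $492.0082
October 26, 1999 – May 31, 2000: 219 days at 3.05% → $50,000 × 3.05% × 219/366 = $912.5000
Total = $1,404.5082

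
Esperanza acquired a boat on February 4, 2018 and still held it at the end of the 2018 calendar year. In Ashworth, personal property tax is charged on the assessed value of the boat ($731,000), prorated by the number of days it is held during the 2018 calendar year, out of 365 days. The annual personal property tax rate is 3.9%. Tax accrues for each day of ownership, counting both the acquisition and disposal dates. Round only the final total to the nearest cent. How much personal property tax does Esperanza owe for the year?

Days held (February 4 – December 31, 2018): 331 out of 365
Tax = $731,000 × 3.9% × 331/365 = $25,853.3671

$25,853.37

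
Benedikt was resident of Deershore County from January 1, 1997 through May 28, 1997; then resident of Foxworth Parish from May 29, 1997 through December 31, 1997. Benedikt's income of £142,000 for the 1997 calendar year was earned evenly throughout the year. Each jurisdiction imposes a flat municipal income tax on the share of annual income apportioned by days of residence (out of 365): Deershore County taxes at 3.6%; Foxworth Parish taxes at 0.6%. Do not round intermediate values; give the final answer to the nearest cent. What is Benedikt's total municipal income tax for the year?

£2,579.34

Deershore County, January 1 – May 28, 1997: 148 days → £142,000 × 3.6% × 148/365 = £2,072.8110
Foxworth Parish, May 29 – December 31, 1997: 217 days → £142,000 × 0.6% × 217/365 = £506.5315
Total = £2,579.3425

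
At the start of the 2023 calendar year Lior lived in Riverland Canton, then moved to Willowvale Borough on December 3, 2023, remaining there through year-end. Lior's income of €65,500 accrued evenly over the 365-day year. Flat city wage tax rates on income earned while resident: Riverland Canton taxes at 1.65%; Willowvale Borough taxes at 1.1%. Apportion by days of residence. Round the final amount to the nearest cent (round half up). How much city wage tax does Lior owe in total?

Riverland Canton, January 1 – December 2, 2023: 336 days → €65,500 × 1.65% × 336/365 = €994.8822
Willowvale Borough, December 3 – December 31, 2023: 29 days → €65,500 × 1.1% × 29/365 = €57.2452
Total = €1,052.1274

€1,052.13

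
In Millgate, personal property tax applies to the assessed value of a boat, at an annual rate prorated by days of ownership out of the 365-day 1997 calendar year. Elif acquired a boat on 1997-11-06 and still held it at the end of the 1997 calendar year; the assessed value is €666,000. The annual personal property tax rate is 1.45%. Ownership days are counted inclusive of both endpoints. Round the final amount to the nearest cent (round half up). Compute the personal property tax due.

Days held (1997-11-06 to 1997-12-31): 56 out of 365
Tax = €666,000 × 1.45% × 56/365 = €1,481.6219

€1,481.62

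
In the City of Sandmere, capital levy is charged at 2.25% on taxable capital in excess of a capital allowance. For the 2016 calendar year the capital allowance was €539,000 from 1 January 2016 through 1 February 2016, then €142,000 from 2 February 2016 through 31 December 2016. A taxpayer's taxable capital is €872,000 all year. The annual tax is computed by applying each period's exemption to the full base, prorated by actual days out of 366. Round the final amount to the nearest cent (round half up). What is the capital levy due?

1 January – 1 February 2016: 32 days, exemption €539,000 → (€872,000 − €539,000) × 2.25% × 32/366 = €655.0820
2 February – 31 December 2016: 334 days, exemption €142,000 → (€872,000 − €142,000) × 2.25% × 334/366 = €14,988.9344
Total = €15,644.0164

€15,644.02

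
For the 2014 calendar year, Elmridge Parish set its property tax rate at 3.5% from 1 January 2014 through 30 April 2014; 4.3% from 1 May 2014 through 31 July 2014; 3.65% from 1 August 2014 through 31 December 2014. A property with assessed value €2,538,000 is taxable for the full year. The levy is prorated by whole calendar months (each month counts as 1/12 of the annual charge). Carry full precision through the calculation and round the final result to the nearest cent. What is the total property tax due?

1 January – 30 April 2014: 4 months at 3.5% → €2,538,000 × 3.5% × 4/12 = €29,610.0000
1 May – 31 July 2014: 3 months at 4.3% → €2,538,000 × 4.3% × 3/12 = €27,283.5000
1 August – 31 December 2014: 5 months at 3.65% → €2,538,000 × 3.65% × 5/12 = €38,598.7500
Total = €95,492.2500

€95,492.25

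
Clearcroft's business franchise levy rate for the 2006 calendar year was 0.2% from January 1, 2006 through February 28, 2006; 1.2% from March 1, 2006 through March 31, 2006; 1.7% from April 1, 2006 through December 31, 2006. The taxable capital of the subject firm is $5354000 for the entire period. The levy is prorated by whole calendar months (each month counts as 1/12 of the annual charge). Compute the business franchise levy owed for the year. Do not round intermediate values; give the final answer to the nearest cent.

$75402.17

January 1 – February 28, 2006: 2 months at 0.2% → $5354000 × 0.2% × 2/12 = $1784.6667
March 1 – March 31, 2006: 1 month at 1.2% → $5354000 × 1.2% × 1/12 = $5354.0000
April 1 – December 31, 2006: 9 months at 1.7% → $5354000 × 1.7% × 9/12 = $68263.5000
Total = $75402.1667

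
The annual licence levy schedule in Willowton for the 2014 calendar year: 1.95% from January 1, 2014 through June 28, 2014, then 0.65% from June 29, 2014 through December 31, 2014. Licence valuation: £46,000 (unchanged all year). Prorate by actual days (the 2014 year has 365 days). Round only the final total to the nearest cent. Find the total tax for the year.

January 1 – June 28, 2014: 179 days at 1.95% → £46,000 × 1.95% × 179/365 = £439.8986
June 29 – December 31, 2014: 186 days at 0.65% → £46,000 × 0.65% × 186/365 = £152.3671
Total = £592.2658

£592.27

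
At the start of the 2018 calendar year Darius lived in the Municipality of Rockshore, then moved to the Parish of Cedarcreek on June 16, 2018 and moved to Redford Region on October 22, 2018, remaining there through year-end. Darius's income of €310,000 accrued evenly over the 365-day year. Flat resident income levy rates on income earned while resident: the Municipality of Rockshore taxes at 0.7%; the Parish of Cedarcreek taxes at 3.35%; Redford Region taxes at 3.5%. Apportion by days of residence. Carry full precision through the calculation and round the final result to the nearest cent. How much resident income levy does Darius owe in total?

€6,739.32

The Municipality of Rockshore, January 1 – June 15, 2018: 166 days → €310,000 × 0.7% × 166/365 = €986.9041
The Parish of Cedarcreek, June 16 – October 21, 2018: 128 days → €310,000 × 3.35% × 128/365 = €3,641.8630
Redford Region, October 22 – December 31, 2018: 71 days → €310,000 × 3.5% × 71/365 = €2,110.5479
Total = €6,739.3151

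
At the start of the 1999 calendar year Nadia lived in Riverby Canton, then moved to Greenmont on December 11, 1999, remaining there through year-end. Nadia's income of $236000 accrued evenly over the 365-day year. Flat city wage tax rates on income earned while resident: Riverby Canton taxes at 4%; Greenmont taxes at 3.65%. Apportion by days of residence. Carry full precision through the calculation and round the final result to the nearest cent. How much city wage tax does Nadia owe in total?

$9392.48

Riverby Canton, January 1 – December 10, 1999: 344 days → $236000 × 4% × 344/365 = $8896.8767
Greenmont, December 11 – December 31, 1999: 21 days → $236000 × 3.65% × 21/365 = $495.6000
Total = $9392.4767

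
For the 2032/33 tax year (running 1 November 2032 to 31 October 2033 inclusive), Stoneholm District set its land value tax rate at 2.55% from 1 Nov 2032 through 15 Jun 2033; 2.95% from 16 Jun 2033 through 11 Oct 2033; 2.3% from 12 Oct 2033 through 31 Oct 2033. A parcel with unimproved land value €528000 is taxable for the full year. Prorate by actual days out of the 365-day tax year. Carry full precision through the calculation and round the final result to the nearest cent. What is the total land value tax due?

€14074.45

1 Nov 2032 – 15 Jun 2033: 227 days at 2.55% → €528000 × 2.55% × 227/365 = €8373.5014
16 Jun – 11 Oct 2033: 118 days at 2.95% → €528000 × 2.95% × 118/365 = €5035.5288
12 Oct – 31 Oct 2033: 20 days at 2.3% → €528000 × 2.3% × 20/365 = €665.4247
Total = €14074.4548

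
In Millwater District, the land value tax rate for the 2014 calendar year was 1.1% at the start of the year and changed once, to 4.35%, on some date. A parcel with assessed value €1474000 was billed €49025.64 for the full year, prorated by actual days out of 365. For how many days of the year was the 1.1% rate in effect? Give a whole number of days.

Let d = days at the first rate; then 365 − d days at the second rate.
€1474000 × [1.1%·d + 4.35%·(365−d)] / 365 = €49025.64
Solving gives d = 115, so the new rate took effect on 26 April 2014.

115 days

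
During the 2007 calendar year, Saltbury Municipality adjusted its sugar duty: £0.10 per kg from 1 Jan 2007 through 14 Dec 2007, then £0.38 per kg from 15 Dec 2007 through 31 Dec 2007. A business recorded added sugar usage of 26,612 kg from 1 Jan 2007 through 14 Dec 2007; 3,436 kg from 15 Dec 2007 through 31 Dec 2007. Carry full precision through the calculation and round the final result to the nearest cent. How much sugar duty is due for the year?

1 Jan – 14 Dec 2007: 26,612 kg at £0.10/kg → £2,661.20
15 Dec – 31 Dec 2007: 3,436 kg at £0.38/kg → £1,305.68

£3,966.88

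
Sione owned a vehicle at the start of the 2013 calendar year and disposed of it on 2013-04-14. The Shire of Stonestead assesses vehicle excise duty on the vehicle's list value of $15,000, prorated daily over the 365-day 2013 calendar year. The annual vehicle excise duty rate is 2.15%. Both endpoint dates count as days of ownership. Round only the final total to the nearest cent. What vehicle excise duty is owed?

$91.89

Days held (2013-01-01 to 2013-04-14): 104 out of 365
Tax = $15,000 × 2.15% × 104/365 = $91.8904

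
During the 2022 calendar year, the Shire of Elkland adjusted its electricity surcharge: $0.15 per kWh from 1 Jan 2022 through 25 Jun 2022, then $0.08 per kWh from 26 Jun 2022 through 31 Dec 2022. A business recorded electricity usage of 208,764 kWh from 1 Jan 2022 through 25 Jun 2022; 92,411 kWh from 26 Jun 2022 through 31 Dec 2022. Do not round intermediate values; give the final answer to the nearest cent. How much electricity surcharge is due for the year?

1 Jan – 25 Jun 2022: 208,764 kWh at $0.15/kWh → $31314.60
26 Jun – 31 Dec 2022: 92,411 kWh at $0.08/kWh → $7392.88

$38707.48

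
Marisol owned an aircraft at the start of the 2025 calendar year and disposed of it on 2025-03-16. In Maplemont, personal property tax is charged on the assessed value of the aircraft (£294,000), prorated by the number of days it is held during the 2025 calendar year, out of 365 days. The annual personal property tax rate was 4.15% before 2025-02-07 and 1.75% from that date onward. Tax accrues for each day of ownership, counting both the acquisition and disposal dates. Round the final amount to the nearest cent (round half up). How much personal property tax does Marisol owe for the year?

£1,772.46

2025-01-01 to 2025-02-06: 37 days at 4.15% → £294,000 × 4.15% × 37/365 = £1,236.8137
2025-02-07 to 2025-03-16: 38 days at 1.75% → £294,000 × 1.75% × 38/365 = £535.6438
Total = £1,772.4575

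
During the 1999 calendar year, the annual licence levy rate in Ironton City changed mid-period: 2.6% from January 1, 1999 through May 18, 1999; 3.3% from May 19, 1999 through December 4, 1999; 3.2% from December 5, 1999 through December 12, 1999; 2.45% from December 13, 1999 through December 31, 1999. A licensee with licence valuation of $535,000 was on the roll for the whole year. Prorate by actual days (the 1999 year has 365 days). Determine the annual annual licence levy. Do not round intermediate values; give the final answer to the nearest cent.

$15,990.64

January 1 – May 18, 1999: 138 days at 2.6% → $535,000 × 2.6% × 138/365 = $5,259.1233
May 19 – December 4, 1999: 200 days at 3.3% → $535,000 × 3.3% × 200/365 = $9,673.9726
December 5 – December 12, 1999: 8 days at 3.2% → $535,000 × 3.2% × 8/365 = $375.2329
December 13 – December 31, 1999: 19 days at 2.45% → $535,000 × 2.45% × 19/365 = $682.3082
Total = $15,990.6370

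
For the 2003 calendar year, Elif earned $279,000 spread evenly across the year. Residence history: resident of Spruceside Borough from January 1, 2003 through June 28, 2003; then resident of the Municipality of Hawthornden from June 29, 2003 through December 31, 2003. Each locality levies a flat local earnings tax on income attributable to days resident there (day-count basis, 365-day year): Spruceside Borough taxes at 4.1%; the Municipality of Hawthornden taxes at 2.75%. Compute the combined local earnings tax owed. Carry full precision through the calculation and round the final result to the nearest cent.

$9,519.63

Spruceside Borough, January 1 – June 28, 2003: 179 days → $279,000 × 4.1% × 179/365 = $5,609.8110
The Municipality of Hawthornden, June 29 – December 31, 2003: 186 days → $279,000 × 2.75% × 186/365 = $3,909.8219
Total = $9,519.6329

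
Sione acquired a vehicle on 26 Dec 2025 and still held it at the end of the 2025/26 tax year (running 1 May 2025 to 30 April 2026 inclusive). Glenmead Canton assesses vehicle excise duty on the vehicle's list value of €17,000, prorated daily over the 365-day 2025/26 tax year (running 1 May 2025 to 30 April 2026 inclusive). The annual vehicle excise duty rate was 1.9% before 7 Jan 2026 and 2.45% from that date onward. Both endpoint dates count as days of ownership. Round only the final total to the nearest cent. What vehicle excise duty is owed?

26 Dec 2025 – 6 Jan 2026: 12 days at 1.9% → €17,000 × 1.9% × 12/365 = €10.6192
7 Jan – 30 Apr 2026: 114 days at 2.45% → €17,000 × 2.45% × 114/365 = €130.0849
Total = €140.7041

€140.70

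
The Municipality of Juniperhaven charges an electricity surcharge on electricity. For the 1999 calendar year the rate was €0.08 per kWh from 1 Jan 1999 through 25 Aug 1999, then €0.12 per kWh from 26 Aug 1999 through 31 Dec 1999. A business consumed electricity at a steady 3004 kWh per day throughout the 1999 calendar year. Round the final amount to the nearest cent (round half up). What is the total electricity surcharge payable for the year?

€103,097.28

1 Jan – 25 Aug 1999: 237 days × 3004 kWh/day = 711,948 kWh at €0.08/kWh → €56,955.84
26 Aug – 31 Dec 1999: 128 days × 3004 kWh/day = 384,512 kWh at €0.12/kWh → €46,141.44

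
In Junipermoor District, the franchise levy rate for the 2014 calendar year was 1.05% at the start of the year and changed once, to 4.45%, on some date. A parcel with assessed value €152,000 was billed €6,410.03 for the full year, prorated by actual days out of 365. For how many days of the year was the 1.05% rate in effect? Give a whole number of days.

25 days

Let d = days at the first rate; then 365 − d days at the second rate.
€152,000 × [1.05%·d + 4.45%·(365−d)] / 365 = €6,410.03
Solving gives d = 25, so the new rate took effect on 26 January 2014.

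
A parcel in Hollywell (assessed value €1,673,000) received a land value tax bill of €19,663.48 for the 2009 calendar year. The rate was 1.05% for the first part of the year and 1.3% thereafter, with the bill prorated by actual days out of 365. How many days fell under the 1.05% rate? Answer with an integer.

182 days

Let d = days at the first rate; then 365 − d days at the second rate.
€1,673,000 × [1.05%·d + 1.3%·(365−d)] / 365 = €19,663.48
Solving gives d = 182, so the new rate took effect on 2 July 2009.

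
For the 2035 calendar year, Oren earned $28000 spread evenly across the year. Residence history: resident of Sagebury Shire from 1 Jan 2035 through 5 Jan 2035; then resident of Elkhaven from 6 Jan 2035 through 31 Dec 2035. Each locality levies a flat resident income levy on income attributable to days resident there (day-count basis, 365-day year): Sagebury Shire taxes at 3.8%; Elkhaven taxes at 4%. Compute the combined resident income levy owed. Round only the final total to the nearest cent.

$1119.23

Sagebury Shire, 1 Jan – 5 Jan 2035: 5 days → $28000 × 3.8% × 5/365 = $14.5753
Elkhaven, 6 Jan – 31 Dec 2035: 360 days → $28000 × 4% × 360/365 = $1104.6575
Total = $1119.2329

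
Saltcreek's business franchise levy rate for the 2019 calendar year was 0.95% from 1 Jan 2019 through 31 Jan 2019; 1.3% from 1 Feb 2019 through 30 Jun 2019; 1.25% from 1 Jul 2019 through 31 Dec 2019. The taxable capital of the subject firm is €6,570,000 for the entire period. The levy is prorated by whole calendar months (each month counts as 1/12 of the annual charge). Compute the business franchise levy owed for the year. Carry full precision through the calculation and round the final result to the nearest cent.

1 Jan – 31 Jan 2019: 1 month at 0.95% → €6,570,000 × 0.95% × 1/12 = €5,201.2500
1 Feb – 30 Jun 2019: 5 months at 1.3% → €6,570,000 × 1.3% × 5/12 = €35,587.5000
1 Jul – 31 Dec 2019: 6 months at 1.25% → €6,570,000 × 1.25% × 6/12 = €41,062.5000
Total = €81,851.2500

€81,851.25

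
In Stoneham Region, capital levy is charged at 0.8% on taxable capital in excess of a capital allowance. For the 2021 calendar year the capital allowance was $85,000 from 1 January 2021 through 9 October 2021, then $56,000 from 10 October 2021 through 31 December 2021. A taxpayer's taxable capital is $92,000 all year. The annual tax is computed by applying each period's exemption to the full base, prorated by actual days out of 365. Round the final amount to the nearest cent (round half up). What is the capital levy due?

1 January – 9 October 2021: 282 days, exemption $85,000 → ($92,000 − $85,000) × 0.8% × 282/365 = $43.2658
10 October – 31 December 2021: 83 days, exemption $56,000 → ($92,000 − $56,000) × 0.8% × 83/365 = $65.4904
Total = $108.7562

$108.76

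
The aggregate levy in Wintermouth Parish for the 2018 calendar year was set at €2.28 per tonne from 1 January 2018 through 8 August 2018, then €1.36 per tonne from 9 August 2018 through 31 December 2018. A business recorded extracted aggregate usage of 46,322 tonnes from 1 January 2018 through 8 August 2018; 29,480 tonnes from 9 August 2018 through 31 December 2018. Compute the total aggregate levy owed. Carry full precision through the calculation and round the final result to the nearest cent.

1 January – 8 August 2018: 46,322 tonnes at €2.28/tonne → €105,614.16
9 August – 31 December 2018: 29,480 tonnes at €1.36/tonne → €40,092.80

€145,706.96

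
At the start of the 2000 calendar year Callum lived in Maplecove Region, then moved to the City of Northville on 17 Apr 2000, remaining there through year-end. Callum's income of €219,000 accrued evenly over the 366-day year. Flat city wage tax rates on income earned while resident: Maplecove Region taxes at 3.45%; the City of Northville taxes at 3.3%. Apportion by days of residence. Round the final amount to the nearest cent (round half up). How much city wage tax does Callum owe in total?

€7,323.04

Maplecove Region, 1 Jan – 16 Apr 2000: 107 days → €219,000 × 3.45% × 107/366 = €2,208.8484
The City of Northville, 17 Apr – 31 Dec 2000: 259 days → €219,000 × 3.3% × 259/366 = €5,114.1885
Total = €7,323.0369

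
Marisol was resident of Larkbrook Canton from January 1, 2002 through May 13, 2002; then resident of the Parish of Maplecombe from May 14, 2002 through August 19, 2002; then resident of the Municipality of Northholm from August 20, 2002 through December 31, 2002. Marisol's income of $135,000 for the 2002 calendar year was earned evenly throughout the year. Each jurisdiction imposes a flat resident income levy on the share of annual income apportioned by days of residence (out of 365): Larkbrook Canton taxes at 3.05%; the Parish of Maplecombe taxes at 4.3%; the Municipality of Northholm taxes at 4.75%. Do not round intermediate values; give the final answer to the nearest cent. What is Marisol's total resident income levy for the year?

$5,413.13

Larkbrook Canton, January 1 – May 13, 2002: 133 days → $135,000 × 3.05% × 133/365 = $1,500.3493
The Parish of Maplecombe, May 14 – August 19, 2002: 98 days → $135,000 × 4.3% × 98/365 = $1,558.6027
The Municipality of Northholm, August 20 – December 31, 2002: 134 days → $135,000 × 4.75% × 134/365 = $2,354.1781
Total = $5,413.1301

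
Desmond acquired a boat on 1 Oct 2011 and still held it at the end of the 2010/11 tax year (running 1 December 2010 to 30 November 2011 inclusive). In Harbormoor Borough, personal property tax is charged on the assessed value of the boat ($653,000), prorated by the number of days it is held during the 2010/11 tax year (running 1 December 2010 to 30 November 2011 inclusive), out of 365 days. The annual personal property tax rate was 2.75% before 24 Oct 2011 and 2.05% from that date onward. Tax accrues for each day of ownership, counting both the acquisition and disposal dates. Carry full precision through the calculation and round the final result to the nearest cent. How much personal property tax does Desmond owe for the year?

1 Oct – 23 Oct 2011: 23 days at 2.75% → $653,000 × 2.75% × 23/365 = $1,131.5685
24 Oct – 30 Nov 2011: 38 days at 2.05% → $653,000 × 2.05% × 38/365 = $1,393.6630
Total = $2,525.2315

$2,525.23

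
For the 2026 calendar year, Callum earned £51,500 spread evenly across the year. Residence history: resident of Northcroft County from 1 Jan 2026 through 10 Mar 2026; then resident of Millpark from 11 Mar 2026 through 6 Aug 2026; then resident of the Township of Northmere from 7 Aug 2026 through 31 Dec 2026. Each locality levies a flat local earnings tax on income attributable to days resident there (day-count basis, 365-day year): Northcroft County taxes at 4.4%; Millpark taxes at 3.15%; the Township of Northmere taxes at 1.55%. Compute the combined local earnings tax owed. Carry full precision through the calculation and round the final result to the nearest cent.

Northcroft County, 1 Jan – 10 Mar 2026: 69 days → £51,500 × 4.4% × 69/365 = £428.3671
Millpark, 11 Mar – 6 Aug 2026: 149 days → £51,500 × 3.15% × 149/365 = £662.2336
The Township of Northmere, 7 Aug – 31 Dec 2026: 147 days → £51,500 × 1.55% × 147/365 = £321.4870
Total = £1,412.0877

£1,412.09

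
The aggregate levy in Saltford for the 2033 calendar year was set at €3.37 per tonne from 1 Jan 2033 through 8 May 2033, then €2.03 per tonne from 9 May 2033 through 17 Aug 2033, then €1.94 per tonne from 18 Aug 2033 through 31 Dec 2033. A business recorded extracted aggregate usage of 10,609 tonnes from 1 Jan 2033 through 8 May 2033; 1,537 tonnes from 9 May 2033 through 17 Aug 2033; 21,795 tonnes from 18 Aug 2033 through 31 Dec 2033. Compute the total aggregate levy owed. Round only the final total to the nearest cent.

€81154.74

1 Jan – 8 May 2033: 10,609 tonnes at €3.37/tonne → €35752.33
9 May – 17 Aug 2033: 1,537 tonnes at €2.03/tonne → €3120.11
18 Aug – 31 Dec 2033: 21,795 tonnes at €1.94/tonne → €42282.30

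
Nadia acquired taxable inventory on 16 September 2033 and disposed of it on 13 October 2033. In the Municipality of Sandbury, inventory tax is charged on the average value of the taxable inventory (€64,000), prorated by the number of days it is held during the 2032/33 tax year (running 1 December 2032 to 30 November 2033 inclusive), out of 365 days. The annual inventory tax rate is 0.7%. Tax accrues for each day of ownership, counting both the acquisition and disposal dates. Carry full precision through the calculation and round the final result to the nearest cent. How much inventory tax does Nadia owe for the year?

Days held (16 September – 13 October 2033): 28 out of 365
Tax = €64,000 × 0.7% × 28/365 = €34.3671

€34.37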